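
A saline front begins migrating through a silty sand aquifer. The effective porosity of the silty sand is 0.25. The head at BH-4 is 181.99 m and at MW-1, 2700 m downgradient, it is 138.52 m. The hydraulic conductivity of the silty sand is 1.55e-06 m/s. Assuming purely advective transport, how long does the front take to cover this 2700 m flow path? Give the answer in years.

Convert K: 1.55e-06 m/s × 86400 = 0.1339 m/day.
Hydraulic gradient i = (181.99 − 138.52) / 2700 = 43.47 / 2700 = 0.01610.
Darcy flux q = K · i = 0.1339 × 0.01610 = 0.002156 m/day.
Seepage velocity v = q / n_e = 0.002156 / 0.25 = 0.008624 m/day.
Travel time t = L / v = 2700 / 0.008624 = 3.131e+05 days = 857.1 years.

857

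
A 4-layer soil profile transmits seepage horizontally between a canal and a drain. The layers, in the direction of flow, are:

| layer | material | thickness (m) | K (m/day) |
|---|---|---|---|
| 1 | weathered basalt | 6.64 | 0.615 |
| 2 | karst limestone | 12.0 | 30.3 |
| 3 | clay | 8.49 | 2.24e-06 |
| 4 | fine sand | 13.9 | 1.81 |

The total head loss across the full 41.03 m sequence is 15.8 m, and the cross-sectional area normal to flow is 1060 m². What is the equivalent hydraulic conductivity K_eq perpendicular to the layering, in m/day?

1.08e-05

Flow is perpendicular to layering, so the layers act in series and the equivalent K is the thickness-weighted harmonic mean.
Total thickness L = 6.64 + 12.0 + 8.49 + 13.9 = 41.03 m.
Σ(b_i/K_i) = 6.64/0.615 + 12.0/30.3 + 8.49/2.24e-06 + 13.9/1.81 = 3.790e+06 d.
K_eq = L / Σ(b_i/K_i) = 41.03 / 3.790e+06 = 1.083e-05 m/day.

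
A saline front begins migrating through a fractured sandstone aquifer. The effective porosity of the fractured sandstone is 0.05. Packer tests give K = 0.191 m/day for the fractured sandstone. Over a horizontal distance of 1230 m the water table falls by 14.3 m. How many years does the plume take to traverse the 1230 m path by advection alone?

75.8

Hydraulic gradient i = Δh / L = 14.3 / 1230 = 0.01163.
Darcy flux q = K · i = 0.1910 × 0.01163 = 0.002221 m/day.
Seepage velocity v = q / n_e = 0.002221 / 0.05 = 0.04441 m/day.
Travel time t = L / v = 1230 / 0.04441 = 27696 days = 75.83 years.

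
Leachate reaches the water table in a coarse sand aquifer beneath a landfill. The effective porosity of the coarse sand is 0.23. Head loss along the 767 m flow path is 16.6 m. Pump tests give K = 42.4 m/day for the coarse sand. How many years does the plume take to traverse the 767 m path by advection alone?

Hydraulic gradient i = Δh / L = 16.6 / 767 = 0.02164.
Darcy flux q = K · i = 42.40 × 0.02164 = 0.9177 m/day.
Seepage velocity v = q / n_e = 0.9177 / 0.23 = 3.990 m/day.
Travel time t = L / v = 767 / 3.990 = 192.2 days = 0.5263 years.

0.526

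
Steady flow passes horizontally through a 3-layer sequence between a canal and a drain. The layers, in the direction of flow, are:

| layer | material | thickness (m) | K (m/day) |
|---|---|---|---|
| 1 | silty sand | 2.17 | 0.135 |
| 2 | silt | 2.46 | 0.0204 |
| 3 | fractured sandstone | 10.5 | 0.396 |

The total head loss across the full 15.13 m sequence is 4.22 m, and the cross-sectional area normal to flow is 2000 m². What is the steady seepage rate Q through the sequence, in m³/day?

Flow is perpendicular to layering, so the layers act in series and the equivalent K is the thickness-weighted harmonic mean.
Total thickness L = 2.17 + 2.46 + 10.5 = 15.13 m.
Σ(b_i/K_i) = 2.17/0.135 + 2.46/0.0204 + 10.5/0.396 = 163.2 d.
K_eq = L / Σ(b_i/K_i) = 15.13 / 163.2 = 0.09272 m/day.
Q = K_eq · A · (Δh/L) = 0.09272 × 2000 × (4.22/15.13) = 51.72 m³/day.

51.7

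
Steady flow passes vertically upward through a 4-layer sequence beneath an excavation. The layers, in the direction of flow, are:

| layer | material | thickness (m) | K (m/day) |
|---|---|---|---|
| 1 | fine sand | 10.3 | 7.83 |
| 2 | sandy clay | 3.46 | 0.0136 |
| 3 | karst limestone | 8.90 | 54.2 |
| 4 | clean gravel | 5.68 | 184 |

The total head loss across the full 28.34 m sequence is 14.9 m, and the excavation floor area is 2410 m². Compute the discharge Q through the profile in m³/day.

Flow is perpendicular to layering, so the layers act in series and the equivalent K is the thickness-weighted harmonic mean.
Total thickness L = 10.3 + 3.46 + 8.90 + 5.68 = 28.34 m.
Σ(b_i/K_i) = 10.3/7.83 + 3.46/0.0136 + 8.90/54.2 + 5.68/184 = 255.9 d.
K_eq = L / Σ(b_i/K_i) = 28.34 / 255.9 = 0.1107 m/day.
Q = K_eq · A · (Δh/L) = 0.1107 × 2410 × (14.9/28.34) = 140.3 m³/day.

140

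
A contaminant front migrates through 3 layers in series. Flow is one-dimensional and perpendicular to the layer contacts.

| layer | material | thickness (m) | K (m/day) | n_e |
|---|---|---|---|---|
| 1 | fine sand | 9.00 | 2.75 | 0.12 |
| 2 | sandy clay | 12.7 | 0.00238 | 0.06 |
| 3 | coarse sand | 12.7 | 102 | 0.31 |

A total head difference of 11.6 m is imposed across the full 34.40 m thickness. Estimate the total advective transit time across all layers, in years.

7.28

With flow normal to the layers, continuity requires the same specific discharge q through every layer.
Σ(b_i/K_i) = 9.00/2.75 + 12.7/0.00238 + 12.7/102 = 5340 d.
q = Δh / Σ(b_i/K_i) = 11.6 / 5340 = 0.002172 m/day.
In each layer the seepage velocity is v_i = q/n_i, so the layer transit time is t_i = b_i·n_i / q:
  layer 1 (fine sand): t_1 = 9.00 × 0.12 / 0.002172 = 497.1 d
  layer 2 (sandy clay): t_2 = 12.7 × 0.06 / 0.002172 = 350.8 d
  layer 3 (coarse sand): t_3 = 12.7 × 0.31 / 0.002172 = 1812 d
Total t = Σ t_i = 2660 days = 7.283 years.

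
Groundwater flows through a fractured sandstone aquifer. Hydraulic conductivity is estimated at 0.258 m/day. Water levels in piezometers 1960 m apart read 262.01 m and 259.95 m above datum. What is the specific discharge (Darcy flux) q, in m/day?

0.000271

Hydraulic gradient i = (262.01 − 259.95) / 1960 = 2.06 / 1960 = 0.001051.
Specific discharge q = K · i = 0.2580 × 0.001051 = 0.0002712 m/day.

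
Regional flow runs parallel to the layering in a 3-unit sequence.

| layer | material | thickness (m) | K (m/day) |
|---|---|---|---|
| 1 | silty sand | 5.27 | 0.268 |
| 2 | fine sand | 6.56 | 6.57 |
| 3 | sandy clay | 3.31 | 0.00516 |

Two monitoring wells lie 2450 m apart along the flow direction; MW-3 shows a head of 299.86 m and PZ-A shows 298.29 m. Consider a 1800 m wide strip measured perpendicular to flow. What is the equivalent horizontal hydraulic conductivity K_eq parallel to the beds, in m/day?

Flow is parallel to layering, so each bed carries its own Darcy discharge and the transmissivities add.
Σ(K_i·b_i) = 0.268×5.27 + 6.57×6.56 + 0.00516×3.31 = 44.53 m²/day.
Total thickness b = 15.14 m, so K_eq = Σ(K_i·b_i)/b = 2.941 m/day.

2.94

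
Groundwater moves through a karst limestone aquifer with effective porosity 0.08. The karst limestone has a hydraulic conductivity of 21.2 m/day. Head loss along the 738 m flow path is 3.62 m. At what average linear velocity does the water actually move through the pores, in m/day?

1.30

Hydraulic gradient i = Δh / L = 3.62 / 738 = 0.004905.
Darcy flux q = K · i = 21.20 × 0.004905 = 0.1040 m/day.
Seepage velocity v = q / n_e = 0.1040 / 0.08 = 1.300 m/day.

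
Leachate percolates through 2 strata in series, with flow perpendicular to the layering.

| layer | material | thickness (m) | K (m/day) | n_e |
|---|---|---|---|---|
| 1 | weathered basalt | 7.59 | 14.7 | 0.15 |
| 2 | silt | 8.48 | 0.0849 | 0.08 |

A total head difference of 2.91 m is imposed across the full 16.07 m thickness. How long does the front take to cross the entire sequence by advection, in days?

With flow normal to the layers, continuity requires the same specific discharge q through every layer.
Σ(b_i/K_i) = 7.59/14.7 + 8.48/0.0849 = 100.4 d.
q = Δh / Σ(b_i/K_i) = 2.91 / 100.4 = 0.02898 m/day.
In each layer the seepage velocity is v_i = q/n_i, so the layer transit time is t_i = b_i·n_i / q:
  layer 1 (weathered basalt): t_1 = 7.59 × 0.15 / 0.02898 = 39.28 d
  layer 2 (silt): t_2 = 8.48 × 0.08 / 0.02898 = 23.41 d
Total t = Σ t_i = 62.69 days.

62.7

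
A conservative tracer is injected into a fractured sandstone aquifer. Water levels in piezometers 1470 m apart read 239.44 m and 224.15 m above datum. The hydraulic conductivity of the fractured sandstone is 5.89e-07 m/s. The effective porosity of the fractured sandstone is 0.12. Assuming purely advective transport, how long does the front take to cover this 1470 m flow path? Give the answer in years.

912

Convert K: 5.89e-07 m/s × 86400 = 0.05089 m/day.
Hydraulic gradient i = (239.44 − 224.15) / 1470 = 15.29 / 1470 = 0.01040.
Darcy flux q = K · i = 0.05089 × 0.01040 = 0.0005293 m/day.
Seepage velocity v = q / n_e = 0.0005293 / 0.12 = 0.004411 m/day.
Travel time t = L / v = 1470 / 0.004411 = 3.333e+05 days = 912.4 years.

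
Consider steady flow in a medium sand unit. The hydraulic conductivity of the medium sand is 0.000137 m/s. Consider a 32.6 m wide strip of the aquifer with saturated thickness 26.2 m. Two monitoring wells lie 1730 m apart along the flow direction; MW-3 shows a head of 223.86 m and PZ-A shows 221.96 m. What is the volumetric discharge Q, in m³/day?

11.1

Convert K: 0.000137 m/s × 86400 = 11.84 m/day.
Cross-sectional area A = 32.6 × 26.2 = 854.1 m².
Hydraulic gradient i = (223.86 − 221.96) / 1730 = 1.9 / 1730 = 0.001098.
Darcy's law: Q = K · A · i = 11.84 × 854.1 × 0.001098 = 11.10 m³/day.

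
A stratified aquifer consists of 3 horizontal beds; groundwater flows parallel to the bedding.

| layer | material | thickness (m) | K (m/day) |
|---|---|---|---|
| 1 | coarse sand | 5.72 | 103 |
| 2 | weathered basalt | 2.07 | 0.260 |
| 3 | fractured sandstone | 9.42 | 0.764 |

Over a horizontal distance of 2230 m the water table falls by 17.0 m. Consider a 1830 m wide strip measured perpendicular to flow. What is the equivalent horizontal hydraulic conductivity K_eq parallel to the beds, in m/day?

Flow is parallel to layering, so each bed carries its own Darcy discharge and the transmissivities add.
Σ(K_i·b_i) = 103×5.72 + 0.260×2.07 + 0.764×9.42 = 596.9 m²/day.
Total thickness b = 17.21 m, so K_eq = Σ(K_i·b_i)/b = 34.68 m/day.

34.7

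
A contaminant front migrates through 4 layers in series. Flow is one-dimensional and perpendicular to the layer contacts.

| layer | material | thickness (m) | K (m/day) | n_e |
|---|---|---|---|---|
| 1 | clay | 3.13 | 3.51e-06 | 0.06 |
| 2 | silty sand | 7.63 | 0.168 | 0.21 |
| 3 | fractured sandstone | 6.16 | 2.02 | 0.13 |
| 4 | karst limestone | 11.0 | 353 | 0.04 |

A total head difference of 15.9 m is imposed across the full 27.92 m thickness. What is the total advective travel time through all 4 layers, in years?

With flow normal to the layers, continuity requires the same specific discharge q through every layer.
Σ(b_i/K_i) = 3.13/3.51e-06 + 7.63/0.168 + 6.16/2.02 + 11.0/353 = 8.918e+05 d.
q = Δh / Σ(b_i/K_i) = 15.9 / 8.918e+05 = 1.783e-05 m/day.
In each layer the seepage velocity is v_i = q/n_i, so the layer transit time is t_i = b_i·n_i / q:
  layer 1 (clay): t_1 = 3.13 × 0.06 / 1.783e-05 = 10533 d
  layer 2 (silty sand): t_2 = 7.63 × 0.21 / 1.783e-05 = 89869 d
  layer 3 (fractured sandstone): t_3 = 6.16 × 0.13 / 1.783e-05 = 44915 d
  layer 4 (karst limestone): t_4 = 11.0 × 0.04 / 1.783e-05 = 24678 d
Total t = Σ t_i = 1.700e+05 days = 465.4 years.

465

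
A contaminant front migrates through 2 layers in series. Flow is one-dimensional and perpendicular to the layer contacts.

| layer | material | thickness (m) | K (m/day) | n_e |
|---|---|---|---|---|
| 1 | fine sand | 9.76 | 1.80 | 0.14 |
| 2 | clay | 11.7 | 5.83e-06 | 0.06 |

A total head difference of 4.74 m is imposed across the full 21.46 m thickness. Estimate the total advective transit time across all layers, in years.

With flow normal to the layers, continuity requires the same specific discharge q through every layer.
Σ(b_i/K_i) = 9.76/1.80 + 11.7/5.83e-06 = 2.007e+06 d.
q = Δh / Σ(b_i/K_i) = 4.74 / 2.007e+06 = 2.362e-06 m/day.
In each layer the seepage velocity is v_i = q/n_i, so the layer transit time is t_i = b_i·n_i / q:
  layer 1 (fine sand): t_1 = 9.76 × 0.14 / 2.362e-06 = 5.785e+05 d
  layer 2 (clay): t_2 = 11.7 × 0.06 / 2.362e-06 = 2.972e+05 d
Total t = Σ t_i = 8.757e+05 days = 2398 years.

2400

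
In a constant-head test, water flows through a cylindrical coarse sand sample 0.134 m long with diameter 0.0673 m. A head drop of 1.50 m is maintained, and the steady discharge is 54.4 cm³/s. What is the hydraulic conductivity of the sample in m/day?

118

Cross-sectional area A = π·(d/2)² = π × (0.0673/2)² = 0.003557 m².
Convert discharge: 54.4 cm³/s = 5.440e-05 m³/s.
Darcy's law rearranged: K = Q·L / (A·Δh) = 5.440e-05 × 0.134 / (0.003557 × 1.50) = 0.001366 m/s = 118.0 m/day.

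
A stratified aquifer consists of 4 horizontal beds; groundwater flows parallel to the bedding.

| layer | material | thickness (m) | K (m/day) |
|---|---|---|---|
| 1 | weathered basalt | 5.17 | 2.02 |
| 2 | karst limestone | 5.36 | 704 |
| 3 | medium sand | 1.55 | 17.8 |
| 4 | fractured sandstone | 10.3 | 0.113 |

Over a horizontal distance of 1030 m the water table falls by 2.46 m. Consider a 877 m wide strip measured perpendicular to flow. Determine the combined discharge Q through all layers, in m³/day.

7990

Flow is parallel to layering, so each bed carries its own Darcy discharge and the transmissivities add.
Σ(K_i·b_i) = 2.02×5.17 + 704×5.36 + 17.8×1.55 + 0.113×10.3 = 3813 m²/day.
Hydraulic gradient i = Δh / L = 2.46 / 1030 = 0.002388.
Q = Σ(K_i·b_i) · W · i = 3813 × 877 × 0.002388 = 7986 m³/day.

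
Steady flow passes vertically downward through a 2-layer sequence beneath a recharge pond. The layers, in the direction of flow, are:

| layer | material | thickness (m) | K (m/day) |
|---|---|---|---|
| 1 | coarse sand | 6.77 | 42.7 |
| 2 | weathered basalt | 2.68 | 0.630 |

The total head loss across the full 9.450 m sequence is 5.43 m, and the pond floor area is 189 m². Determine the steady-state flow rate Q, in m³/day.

Flow is perpendicular to layering, so the layers act in series and the equivalent K is the thickness-weighted harmonic mean.
Total thickness L = 6.77 + 2.68 = 9.450 m.
Σ(b_i/K_i) = 6.77/42.7 + 2.68/0.630 = 4.413 d.
K_eq = L / Σ(b_i/K_i) = 9.450 / 4.413 = 2.142 m/day.
Q = K_eq · A · (Δh/L) = 2.142 × 189 × (5.43/9.450) = 232.6 m³/day.

233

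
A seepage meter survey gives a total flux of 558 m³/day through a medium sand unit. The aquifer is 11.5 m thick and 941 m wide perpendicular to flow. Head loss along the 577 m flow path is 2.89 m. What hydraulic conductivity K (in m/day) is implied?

Cross-sectional area A = 941 × 11.5 = 10822 m².
Hydraulic gradient i = Δh / L = 2.89 / 577 = 0.005009.
From Q = K·A·i, K = Q / (A·i) = 558 / (10822 × 0.005009) = 10.29 m/day.

10.3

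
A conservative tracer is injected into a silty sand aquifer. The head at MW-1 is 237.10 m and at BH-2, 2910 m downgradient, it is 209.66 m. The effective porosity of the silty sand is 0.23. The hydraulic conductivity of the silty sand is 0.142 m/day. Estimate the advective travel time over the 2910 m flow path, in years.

1370

Hydraulic gradient i = (237.10 − 209.66) / 2910 = 27.44 / 2910 = 0.009430.
Darcy flux q = K · i = 0.1420 × 0.009430 = 0.001339 m/day.
Seepage velocity v = q / n_e = 0.001339 / 0.23 = 0.005822 m/day.
Travel time t = L / v = 2910 / 0.005822 = 4.999e+05 days = 1369 years.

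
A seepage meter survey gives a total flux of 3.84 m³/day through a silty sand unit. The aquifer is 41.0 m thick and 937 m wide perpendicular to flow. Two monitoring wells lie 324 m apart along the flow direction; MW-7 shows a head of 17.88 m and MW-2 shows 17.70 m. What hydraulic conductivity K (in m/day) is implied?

0.180

Cross-sectional area A = 937 × 41.0 = 38417 m².
Hydraulic gradient i = (17.88 − 17.70) / 324 = 0.18 / 324 = 0.0005556.
From Q = K·A·i, K = Q / (A·i) = 3.84 / (38417 × 0.0005556) = 0.1799 m/day.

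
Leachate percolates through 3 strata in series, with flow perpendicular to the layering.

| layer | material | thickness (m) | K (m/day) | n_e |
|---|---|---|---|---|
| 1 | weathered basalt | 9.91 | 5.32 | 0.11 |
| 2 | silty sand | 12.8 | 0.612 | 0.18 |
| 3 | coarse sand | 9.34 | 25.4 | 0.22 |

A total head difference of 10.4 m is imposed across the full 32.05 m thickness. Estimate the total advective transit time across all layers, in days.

With flow normal to the layers, continuity requires the same specific discharge q through every layer.
Σ(b_i/K_i) = 9.91/5.32 + 12.8/0.612 + 9.34/25.4 = 23.15 d.
q = Δh / Σ(b_i/K_i) = 10.4 / 23.15 = 0.4493 m/day.
In each layer the seepage velocity is v_i = q/n_i, so the layer transit time is t_i = b_i·n_i / q:
  layer 1 (weathered basalt): t_1 = 9.91 × 0.11 / 0.4493 = 2.426 d
  layer 2 (silty sand): t_2 = 12.8 × 0.18 / 0.4493 = 5.128 d
  layer 3 (coarse sand): t_3 = 9.34 × 0.22 / 0.4493 = 4.573 d
Total t = Σ t_i = 12.13 days.

12.1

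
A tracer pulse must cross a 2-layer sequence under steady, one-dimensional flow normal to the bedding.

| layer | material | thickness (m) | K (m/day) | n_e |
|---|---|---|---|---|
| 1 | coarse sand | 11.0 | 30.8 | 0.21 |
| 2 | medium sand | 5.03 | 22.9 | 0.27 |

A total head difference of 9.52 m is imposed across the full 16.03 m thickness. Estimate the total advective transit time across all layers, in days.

With flow normal to the layers, continuity requires the same specific discharge q through every layer.
Σ(b_i/K_i) = 11.0/30.8 + 5.03/22.9 = 0.5768 d.
q = Δh / Σ(b_i/K_i) = 9.52 / 0.5768 = 16.51 m/day.
In each layer the seepage velocity is v_i = q/n_i, so the layer transit time is t_i = b_i·n_i / q:
  layer 1 (coarse sand): t_1 = 11.0 × 0.21 / 16.51 = 0.1400 d
  layer 2 (medium sand): t_2 = 5.03 × 0.27 / 16.51 = 0.08228 d
Total t = Σ t_i = 0.2222 days.

0.222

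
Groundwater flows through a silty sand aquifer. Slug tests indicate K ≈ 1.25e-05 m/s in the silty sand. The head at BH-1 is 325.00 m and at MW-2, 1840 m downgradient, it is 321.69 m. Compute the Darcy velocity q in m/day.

0.00194

Convert K: 1.25e-05 m/s × 86400 = 1.080 m/day.
Hydraulic gradient i = (325.00 − 321.69) / 1840 = 3.31 / 1840 = 0.001799.
Specific discharge q = K · i = 1.080 × 0.001799 = 0.001943 m/day.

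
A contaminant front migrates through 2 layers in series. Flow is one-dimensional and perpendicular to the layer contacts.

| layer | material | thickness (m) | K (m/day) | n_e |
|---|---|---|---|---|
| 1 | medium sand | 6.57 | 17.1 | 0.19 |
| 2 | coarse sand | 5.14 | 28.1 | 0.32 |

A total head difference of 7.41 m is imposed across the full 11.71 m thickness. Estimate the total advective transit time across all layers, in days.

With flow normal to the layers, continuity requires the same specific discharge q through every layer.
Σ(b_i/K_i) = 6.57/17.1 + 5.14/28.1 = 0.5671 d.
q = Δh / Σ(b_i/K_i) = 7.41 / 0.5671 = 13.07 m/day.
In each layer the seepage velocity is v_i = q/n_i, so the layer transit time is t_i = b_i·n_i / q:
  layer 1 (medium sand): t_1 = 6.57 × 0.19 / 13.07 = 0.09554 d
  layer 2 (coarse sand): t_2 = 5.14 × 0.32 / 13.07 = 0.1259 d
Total t = Σ t_i = 0.2214 days.

0.221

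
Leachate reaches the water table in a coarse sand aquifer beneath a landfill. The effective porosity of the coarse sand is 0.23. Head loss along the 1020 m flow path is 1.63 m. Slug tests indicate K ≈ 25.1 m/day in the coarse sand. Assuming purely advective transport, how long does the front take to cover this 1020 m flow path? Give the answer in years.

16.0

Hydraulic gradient i = Δh / L = 1.63 / 1020 = 0.001598.
Darcy flux q = K · i = 25.10 × 0.001598 = 0.04011 m/day.
Seepage velocity v = q / n_e = 0.04011 / 0.23 = 0.1744 m/day.
Travel time t = L / v = 1020 / 0.1744 = 5849 days = 16.01 years.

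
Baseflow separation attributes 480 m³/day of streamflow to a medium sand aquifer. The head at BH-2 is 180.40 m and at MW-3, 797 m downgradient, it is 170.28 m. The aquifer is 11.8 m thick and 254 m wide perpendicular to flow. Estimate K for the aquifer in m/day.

12.6

Cross-sectional area A = 254 × 11.8 = 2997 m².
Hydraulic gradient i = (180.40 − 170.28) / 797 = 10.12 / 797 = 0.01270.
From Q = K·A·i, K = Q / (A·i) = 480 / (2997 × 0.01270) = 12.61 m/day.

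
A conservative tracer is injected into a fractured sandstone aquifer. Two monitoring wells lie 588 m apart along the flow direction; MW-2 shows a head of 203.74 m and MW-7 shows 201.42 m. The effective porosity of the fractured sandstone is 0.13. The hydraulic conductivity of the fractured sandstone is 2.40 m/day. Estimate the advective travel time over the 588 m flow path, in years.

Hydraulic gradient i = (203.74 − 201.42) / 588 = 2.32 / 588 = 0.003946.
Darcy flux q = K · i = 2.400 × 0.003946 = 0.009469 m/day.
Seepage velocity v = q / n_e = 0.009469 / 0.13 = 0.07284 m/day.
Travel time t = L / v = 588 / 0.07284 = 8072 days = 22.10 years.

22.1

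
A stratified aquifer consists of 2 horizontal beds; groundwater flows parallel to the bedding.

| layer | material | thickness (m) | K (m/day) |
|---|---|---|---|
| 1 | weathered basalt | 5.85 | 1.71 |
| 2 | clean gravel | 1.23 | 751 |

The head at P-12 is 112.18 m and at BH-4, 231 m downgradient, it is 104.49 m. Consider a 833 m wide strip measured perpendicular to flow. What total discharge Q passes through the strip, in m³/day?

Flow is parallel to layering, so each bed carries its own Darcy discharge and the transmissivities add.
Σ(K_i·b_i) = 1.71×5.85 + 751×1.23 = 933.7 m²/day.
Hydraulic gradient i = (112.18 − 104.49) / 231 = 7.69 / 231 = 0.03329.
Q = Σ(K_i·b_i) · W · i = 933.7 × 833 × 0.03329 = 25893 m³/day.

25900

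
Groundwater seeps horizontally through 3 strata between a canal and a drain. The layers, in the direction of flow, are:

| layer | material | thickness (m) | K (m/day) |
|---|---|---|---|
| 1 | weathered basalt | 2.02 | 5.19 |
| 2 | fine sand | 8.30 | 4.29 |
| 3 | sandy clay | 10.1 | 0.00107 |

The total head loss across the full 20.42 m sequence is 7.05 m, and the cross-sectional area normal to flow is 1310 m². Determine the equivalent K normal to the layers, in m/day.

Flow is perpendicular to layering, so the layers act in series and the equivalent K is the thickness-weighted harmonic mean.
Total thickness L = 2.02 + 8.30 + 10.1 = 20.42 m.
Σ(b_i/K_i) = 2.02/5.19 + 8.30/4.29 + 10.1/0.00107 = 9442 d.
K_eq = L / Σ(b_i/K_i) = 20.42 / 9442 = 0.002163 m/day.

0.00216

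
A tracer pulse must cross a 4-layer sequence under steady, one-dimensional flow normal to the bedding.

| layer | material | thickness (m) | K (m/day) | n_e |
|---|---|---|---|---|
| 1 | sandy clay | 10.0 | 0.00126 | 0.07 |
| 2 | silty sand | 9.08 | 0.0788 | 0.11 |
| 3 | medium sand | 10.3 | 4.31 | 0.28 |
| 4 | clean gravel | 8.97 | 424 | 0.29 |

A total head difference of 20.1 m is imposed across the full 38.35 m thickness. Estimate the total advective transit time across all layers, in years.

With flow normal to the layers, continuity requires the same specific discharge q through every layer.
Σ(b_i/K_i) = 10.0/0.00126 + 9.08/0.0788 + 10.3/4.31 + 8.97/424 = 8054 d.
q = Δh / Σ(b_i/K_i) = 20.1 / 8054 = 0.002496 m/day.
In each layer the seepage velocity is v_i = q/n_i, so the layer transit time is t_i = b_i·n_i / q:
  layer 1 (sandy clay): t_1 = 10.0 × 0.07 / 0.002496 = 280.5 d
  layer 2 (silty sand): t_2 = 9.08 × 0.11 / 0.002496 = 400.2 d
  layer 3 (medium sand): t_3 = 10.3 × 0.28 / 0.002496 = 1156 d
  layer 4 (clean gravel): t_4 = 8.97 × 0.29 / 0.002496 = 1042 d
Total t = Σ t_i = 2879 days = 7.881 years.

7.88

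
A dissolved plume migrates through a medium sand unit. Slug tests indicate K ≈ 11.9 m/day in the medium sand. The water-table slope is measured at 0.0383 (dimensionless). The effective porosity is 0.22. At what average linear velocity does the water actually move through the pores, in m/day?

2.07

Hydraulic gradient i = 0.0383.
Darcy flux q = K · i = 11.90 × 0.03830 = 0.4558 m/day.
Seepage velocity v = q / n_e = 0.4558 / 0.22 = 2.072 m/day.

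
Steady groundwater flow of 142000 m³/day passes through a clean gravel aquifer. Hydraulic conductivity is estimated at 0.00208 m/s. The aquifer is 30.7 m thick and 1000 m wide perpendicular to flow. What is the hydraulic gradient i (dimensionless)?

0.0257

Convert K: 0.00208 m/s × 86400 = 179.7 m/day.
Cross-sectional area A = 1000 × 30.7 = 30700 m².
From Q = K·A·i, i = Q / (K·A) = 142000 / (179.7 × 30700) = 0.02574.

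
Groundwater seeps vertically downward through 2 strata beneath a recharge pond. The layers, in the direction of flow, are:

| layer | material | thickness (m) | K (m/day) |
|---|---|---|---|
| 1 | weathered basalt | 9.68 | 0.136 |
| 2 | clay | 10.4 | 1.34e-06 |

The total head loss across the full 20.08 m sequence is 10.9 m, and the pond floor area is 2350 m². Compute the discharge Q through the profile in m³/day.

0.00330

Flow is perpendicular to layering, so the layers act in series and the equivalent K is the thickness-weighted harmonic mean.
Total thickness L = 9.68 + 10.4 = 20.08 m.
Σ(b_i/K_i) = 9.68/0.136 + 10.4/1.34e-06 = 7.761e+06 d.
K_eq = L / Σ(b_i/K_i) = 20.08 / 7.761e+06 = 2.587e-06 m/day.
Q = K_eq · A · (Δh/L) = 2.587e-06 × 2350 × (10.9/20.08) = 0.003300 m³/day.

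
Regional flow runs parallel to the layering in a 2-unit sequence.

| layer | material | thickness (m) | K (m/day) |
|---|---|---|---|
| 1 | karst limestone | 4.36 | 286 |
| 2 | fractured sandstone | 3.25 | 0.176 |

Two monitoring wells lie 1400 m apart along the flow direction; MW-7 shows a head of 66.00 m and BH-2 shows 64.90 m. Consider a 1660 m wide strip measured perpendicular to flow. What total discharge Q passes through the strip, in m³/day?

1630

Flow is parallel to layering, so each bed carries its own Darcy discharge and the transmissivities add.
Σ(K_i·b_i) = 286×4.36 + 0.176×3.25 = 1248 m²/day.
Hydraulic gradient i = (66.00 − 64.90) / 1400 = 1.1 / 1400 = 0.0007857.
Q = Σ(K_i·b_i) · W · i = 1248 × 1660 × 0.0007857 = 1627 m³/day.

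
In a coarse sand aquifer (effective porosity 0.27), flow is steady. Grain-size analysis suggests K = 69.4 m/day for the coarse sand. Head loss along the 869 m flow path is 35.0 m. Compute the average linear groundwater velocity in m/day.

Hydraulic gradient i = Δh / L = 35.0 / 869 = 0.04028.
Darcy flux q = K · i = 69.40 × 0.04028 = 2.795 m/day.
Seepage velocity v = q / n_e = 2.795 / 0.27 = 10.35 m/day.

10.4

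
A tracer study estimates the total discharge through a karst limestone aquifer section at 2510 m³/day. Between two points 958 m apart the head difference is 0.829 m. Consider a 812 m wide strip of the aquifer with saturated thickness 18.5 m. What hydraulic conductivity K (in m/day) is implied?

193

Cross-sectional area A = 812 × 18.5 = 15022 m².
Hydraulic gradient i = Δh / L = 0.829 / 958 = 0.0008653.
From Q = K·A·i, K = Q / (A·i) = 2510 / (15022 × 0.0008653) = 193.1 m/day.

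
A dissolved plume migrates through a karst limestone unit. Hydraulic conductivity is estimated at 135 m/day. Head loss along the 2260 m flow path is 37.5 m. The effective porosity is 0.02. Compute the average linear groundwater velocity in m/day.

Hydraulic gradient i = Δh / L = 37.5 / 2260 = 0.01659.
Darcy flux q = K · i = 135.0 × 0.01659 = 2.240 m/day.
Seepage velocity v = q / n_e = 2.240 / 0.02 = 112.0 m/day.

112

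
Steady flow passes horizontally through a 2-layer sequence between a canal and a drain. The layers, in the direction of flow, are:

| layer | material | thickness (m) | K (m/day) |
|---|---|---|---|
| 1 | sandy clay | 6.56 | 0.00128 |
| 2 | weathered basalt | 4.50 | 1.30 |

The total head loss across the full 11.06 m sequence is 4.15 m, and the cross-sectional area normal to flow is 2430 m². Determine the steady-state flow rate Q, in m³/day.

Flow is perpendicular to layering, so the layers act in series and the equivalent K is the thickness-weighted harmonic mean.
Total thickness L = 6.56 + 4.50 = 11.06 m.
Σ(b_i/K_i) = 6.56/0.00128 + 4.50/1.30 = 5128 d.
K_eq = L / Σ(b_i/K_i) = 11.06 / 5128 = 0.002157 m/day.
Q = K_eq · A · (Δh/L) = 0.002157 × 2430 × (4.15/11.06) = 1.966 m³/day.

1.97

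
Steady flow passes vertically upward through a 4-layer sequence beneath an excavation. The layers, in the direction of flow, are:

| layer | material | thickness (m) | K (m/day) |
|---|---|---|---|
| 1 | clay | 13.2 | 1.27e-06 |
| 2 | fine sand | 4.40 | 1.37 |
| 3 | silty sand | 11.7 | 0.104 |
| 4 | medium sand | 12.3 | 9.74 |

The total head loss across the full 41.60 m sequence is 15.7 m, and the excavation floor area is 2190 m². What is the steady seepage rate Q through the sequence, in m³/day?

0.00331

Flow is perpendicular to layering, so the layers act in series and the equivalent K is the thickness-weighted harmonic mean.
Total thickness L = 13.2 + 4.40 + 11.7 + 12.3 = 41.60 m.
Σ(b_i/K_i) = 13.2/1.27e-06 + 4.40/1.37 + 11.7/0.104 + 12.3/9.74 = 1.039e+07 d.
K_eq = L / Σ(b_i/K_i) = 41.60 / 1.039e+07 = 4.002e-06 m/day.
Q = K_eq · A · (Δh/L) = 4.002e-06 × 2190 × (15.7/41.60) = 0.003308 m³/day.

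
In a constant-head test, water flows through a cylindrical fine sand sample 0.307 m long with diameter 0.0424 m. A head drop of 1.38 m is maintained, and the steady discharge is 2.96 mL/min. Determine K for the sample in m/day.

0.672

Cross-sectional area A = π·(d/2)² = π × (0.0424/2)² = 0.001412 m².
Convert discharge: 2.96 mL/min = 4.933e-08 m³/s.
Darcy's law rearranged: K = Q·L / (A·Δh) = 4.933e-08 × 0.307 / (0.001412 × 1.38) = 7.773e-06 m/s = 0.6716 m/day.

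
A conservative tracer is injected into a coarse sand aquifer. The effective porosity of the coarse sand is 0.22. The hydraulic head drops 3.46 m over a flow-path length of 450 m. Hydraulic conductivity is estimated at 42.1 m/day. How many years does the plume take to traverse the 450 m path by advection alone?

0.837

Hydraulic gradient i = Δh / L = 3.46 / 450 = 0.007689.
Darcy flux q = K · i = 42.10 × 0.007689 = 0.3237 m/day.
Seepage velocity v = q / n_e = 0.3237 / 0.22 = 1.471 m/day.
Travel time t = L / v = 450 / 1.471 = 305.8 days = 0.8373 years.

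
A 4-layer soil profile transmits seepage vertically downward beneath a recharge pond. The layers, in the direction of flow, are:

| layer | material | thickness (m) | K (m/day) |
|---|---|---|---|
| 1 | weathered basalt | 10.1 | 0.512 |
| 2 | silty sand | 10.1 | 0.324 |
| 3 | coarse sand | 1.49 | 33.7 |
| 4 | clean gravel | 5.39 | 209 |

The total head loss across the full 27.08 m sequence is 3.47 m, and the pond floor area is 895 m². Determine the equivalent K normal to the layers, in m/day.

0.531

Flow is perpendicular to layering, so the layers act in series and the equivalent K is the thickness-weighted harmonic mean.
Total thickness L = 10.1 + 10.1 + 1.49 + 5.39 = 27.08 m.
Σ(b_i/K_i) = 10.1/0.512 + 10.1/0.324 + 1.49/33.7 + 5.39/209 = 50.97 d.
K_eq = L / Σ(b_i/K_i) = 27.08 / 50.97 = 0.5313 m/day.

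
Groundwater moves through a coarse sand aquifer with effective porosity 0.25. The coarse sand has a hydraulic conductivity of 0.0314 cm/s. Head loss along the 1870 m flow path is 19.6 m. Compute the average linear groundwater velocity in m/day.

Convert K: 0.0314 cm/s × 864 = 27.13 m/day.
Hydraulic gradient i = Δh / L = 19.6 / 1870 = 0.01048.
Darcy flux q = K · i = 27.13 × 0.01048 = 0.2844 m/day.
Seepage velocity v = q / n_e = 0.2844 / 0.25 = 1.137 m/day.

1.14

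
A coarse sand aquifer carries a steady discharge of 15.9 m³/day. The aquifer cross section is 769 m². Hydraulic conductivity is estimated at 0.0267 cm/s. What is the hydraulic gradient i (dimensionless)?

0.000896

Convert K: 0.0267 cm/s × 864 = 23.07 m/day.
From Q = K·A·i, i = Q / (K·A) = 15.9 / (23.07 × 769.0) = 0.0008963.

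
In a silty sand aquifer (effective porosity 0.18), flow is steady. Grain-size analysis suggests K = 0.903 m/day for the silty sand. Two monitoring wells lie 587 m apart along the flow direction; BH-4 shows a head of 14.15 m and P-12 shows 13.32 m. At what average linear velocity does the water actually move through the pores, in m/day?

0.00709

Hydraulic gradient i = (14.15 − 13.32) / 587 = 0.83 / 587 = 0.001414.
Darcy flux q = K · i = 0.9030 × 0.001414 = 0.001277 m/day.
Seepage velocity v = q / n_e = 0.001277 / 0.18 = 0.007093 m/day.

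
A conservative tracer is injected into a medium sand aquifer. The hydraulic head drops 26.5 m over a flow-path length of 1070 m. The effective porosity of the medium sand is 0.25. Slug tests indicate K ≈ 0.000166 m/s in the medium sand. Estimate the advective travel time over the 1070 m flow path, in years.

Convert K: 0.000166 m/s × 86400 = 14.34 m/day.
Hydraulic gradient i = Δh / L = 26.5 / 1070 = 0.02477.
Darcy flux q = K · i = 14.34 × 0.02477 = 0.3552 m/day.
Seepage velocity v = q / n_e = 0.3552 / 0.25 = 1.421 m/day.
Travel time t = L / v = 1070 / 1.421 = 753.1 days = 2.062 years.

2.06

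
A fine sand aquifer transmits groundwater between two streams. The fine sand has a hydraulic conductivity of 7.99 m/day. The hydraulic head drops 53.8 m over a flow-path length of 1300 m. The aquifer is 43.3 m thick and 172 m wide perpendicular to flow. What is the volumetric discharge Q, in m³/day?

2460

Cross-sectional area A = 172 × 43.3 = 7448 m².
Hydraulic gradient i = Δh / L = 53.8 / 1300 = 0.04138.
Darcy's law: Q = K · A · i = 7.990 × 7448 × 0.04138 = 2463 m³/day.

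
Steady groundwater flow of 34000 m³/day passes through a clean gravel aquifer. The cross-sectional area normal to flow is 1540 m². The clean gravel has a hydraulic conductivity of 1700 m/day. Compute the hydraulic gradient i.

0.0130

From Q = K·A·i, i = Q / (K·A) = 34000 / (1700 × 1540) = 0.01299.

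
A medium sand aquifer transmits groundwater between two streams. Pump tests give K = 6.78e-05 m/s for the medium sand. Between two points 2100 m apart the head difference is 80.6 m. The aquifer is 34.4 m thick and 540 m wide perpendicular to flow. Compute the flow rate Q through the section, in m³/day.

Convert K: 6.78e-05 m/s × 86400 = 5.858 m/day.
Cross-sectional area A = 540 × 34.4 = 18576 m².
Hydraulic gradient i = Δh / L = 80.6 / 2100 = 0.03838.
Darcy's law: Q = K · A · i = 5.858 × 18576 × 0.03838 = 4176 m³/day.

4180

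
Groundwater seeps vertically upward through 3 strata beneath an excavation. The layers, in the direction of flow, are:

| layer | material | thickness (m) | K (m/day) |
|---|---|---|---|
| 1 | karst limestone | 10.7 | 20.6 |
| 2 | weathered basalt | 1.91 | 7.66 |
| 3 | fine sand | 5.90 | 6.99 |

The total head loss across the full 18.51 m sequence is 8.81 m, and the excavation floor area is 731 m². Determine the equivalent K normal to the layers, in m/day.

Flow is perpendicular to layering, so the layers act in series and the equivalent K is the thickness-weighted harmonic mean.
Total thickness L = 10.7 + 1.91 + 5.90 = 18.51 m.
Σ(b_i/K_i) = 10.7/20.6 + 1.91/7.66 + 5.90/6.99 = 1.613 d.
K_eq = L / Σ(b_i/K_i) = 18.51 / 1.613 = 11.48 m/day.

11.5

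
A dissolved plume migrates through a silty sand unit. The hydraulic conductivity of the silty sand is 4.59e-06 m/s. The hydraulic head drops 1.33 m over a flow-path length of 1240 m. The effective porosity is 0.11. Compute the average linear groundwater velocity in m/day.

Convert K: 4.59e-06 m/s × 86400 = 0.3966 m/day.
Hydraulic gradient i = Δh / L = 1.33 / 1240 = 0.001073.
Darcy flux q = K · i = 0.3966 × 0.001073 = 0.0004254 m/day.
Seepage velocity v = q / n_e = 0.0004254 / 0.11 = 0.003867 m/day.

0.00387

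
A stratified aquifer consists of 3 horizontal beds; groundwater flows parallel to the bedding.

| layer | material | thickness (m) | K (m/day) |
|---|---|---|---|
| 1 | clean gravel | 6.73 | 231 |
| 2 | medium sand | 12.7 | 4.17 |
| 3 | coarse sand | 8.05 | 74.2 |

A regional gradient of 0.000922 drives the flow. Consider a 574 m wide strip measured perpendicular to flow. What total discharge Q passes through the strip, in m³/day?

Flow is parallel to layering, so each bed carries its own Darcy discharge and the transmissivities add.
Σ(K_i·b_i) = 231×6.73 + 4.17×12.7 + 74.2×8.05 = 2205 m²/day.
Hydraulic gradient i = 0.000922.
Q = Σ(K_i·b_i) · W · i = 2205 × 574 × 0.0009220 = 1167 m³/day.

1170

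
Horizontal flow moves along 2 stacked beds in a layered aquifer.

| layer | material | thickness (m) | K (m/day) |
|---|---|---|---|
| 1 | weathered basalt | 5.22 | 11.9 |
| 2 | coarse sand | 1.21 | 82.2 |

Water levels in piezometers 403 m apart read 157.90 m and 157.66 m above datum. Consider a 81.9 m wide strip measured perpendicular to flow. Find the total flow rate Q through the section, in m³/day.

7.88

Flow is parallel to layering, so each bed carries its own Darcy discharge and the transmissivities add.
Σ(K_i·b_i) = 11.9×5.22 + 82.2×1.21 = 161.6 m²/day.
Hydraulic gradient i = (157.90 − 157.66) / 403 = 0.24 / 403 = 0.0005955.
Q = Σ(K_i·b_i) · W · i = 161.6 × 81.9 × 0.0005955 = 7.881 m³/day.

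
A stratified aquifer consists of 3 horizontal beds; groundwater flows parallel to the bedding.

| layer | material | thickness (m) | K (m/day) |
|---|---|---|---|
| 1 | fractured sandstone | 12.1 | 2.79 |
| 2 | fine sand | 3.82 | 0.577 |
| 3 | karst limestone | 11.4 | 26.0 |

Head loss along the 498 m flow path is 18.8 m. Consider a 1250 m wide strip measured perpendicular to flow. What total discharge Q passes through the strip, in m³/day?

Flow is parallel to layering, so each bed carries its own Darcy discharge and the transmissivities add.
Σ(K_i·b_i) = 2.79×12.1 + 0.577×3.82 + 26.0×11.4 = 332.4 m²/day.
Hydraulic gradient i = Δh / L = 18.8 / 498 = 0.03775.
Q = Σ(K_i·b_i) · W · i = 332.4 × 1250 × 0.03775 = 15684 m³/day.

15700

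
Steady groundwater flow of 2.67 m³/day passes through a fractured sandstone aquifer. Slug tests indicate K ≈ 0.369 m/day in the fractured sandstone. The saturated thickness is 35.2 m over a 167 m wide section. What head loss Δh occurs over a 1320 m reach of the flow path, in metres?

Cross-sectional area A = 167 × 35.2 = 5878 m².
From Q = K·A·i, i = Q / (K·A) = 2.67 / (0.3690 × 5878) = 0.001231.
Head loss Δh = i · L = 0.001231 × 1320 = 1.625 m.

1.62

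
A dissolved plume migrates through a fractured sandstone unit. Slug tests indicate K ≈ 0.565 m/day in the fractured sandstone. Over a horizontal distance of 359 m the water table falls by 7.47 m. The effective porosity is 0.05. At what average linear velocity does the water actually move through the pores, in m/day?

0.235

Hydraulic gradient i = Δh / L = 7.47 / 359 = 0.02081.
Darcy flux q = K · i = 0.5650 × 0.02081 = 0.01176 m/day.
Seepage velocity v = q / n_e = 0.01176 / 0.05 = 0.2351 m/day.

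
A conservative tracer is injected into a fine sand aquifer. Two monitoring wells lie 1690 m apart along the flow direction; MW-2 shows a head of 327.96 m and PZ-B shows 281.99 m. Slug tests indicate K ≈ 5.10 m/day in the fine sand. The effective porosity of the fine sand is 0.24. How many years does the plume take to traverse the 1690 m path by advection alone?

Hydraulic gradient i = (327.96 − 281.99) / 1690 = 45.97 / 1690 = 0.02720.
Darcy flux q = K · i = 5.100 × 0.02720 = 0.1387 m/day.
Seepage velocity v = q / n_e = 0.1387 / 0.24 = 0.5780 m/day.
Travel time t = L / v = 1690 / 0.5780 = 2924 days = 8.005 years.

8.00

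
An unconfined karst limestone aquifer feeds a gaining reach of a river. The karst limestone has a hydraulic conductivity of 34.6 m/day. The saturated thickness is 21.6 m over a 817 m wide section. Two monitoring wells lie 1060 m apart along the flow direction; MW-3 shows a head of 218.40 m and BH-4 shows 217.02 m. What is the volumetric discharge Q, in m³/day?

Cross-sectional area A = 817 × 21.6 = 17647 m².
Hydraulic gradient i = (218.40 − 217.02) / 1060 = 1.38 / 1060 = 0.001302.
Darcy's law: Q = K · A · i = 34.60 × 17647 × 0.001302 = 794.9 m³/day.

795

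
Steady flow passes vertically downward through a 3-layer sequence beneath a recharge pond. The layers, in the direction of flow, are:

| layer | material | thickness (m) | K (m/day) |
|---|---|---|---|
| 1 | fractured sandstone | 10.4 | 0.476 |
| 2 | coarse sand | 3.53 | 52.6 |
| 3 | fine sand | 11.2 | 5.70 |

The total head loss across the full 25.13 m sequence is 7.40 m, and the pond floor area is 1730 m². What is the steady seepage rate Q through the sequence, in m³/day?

Flow is perpendicular to layering, so the layers act in series and the equivalent K is the thickness-weighted harmonic mean.
Total thickness L = 10.4 + 3.53 + 11.2 = 25.13 m.
Σ(b_i/K_i) = 10.4/0.476 + 3.53/52.6 + 11.2/5.70 = 23.88 d.
K_eq = L / Σ(b_i/K_i) = 25.13 / 23.88 = 1.052 m/day.
Q = K_eq · A · (Δh/L) = 1.052 × 1730 × (7.40/25.13) = 536.1 m³/day.

536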